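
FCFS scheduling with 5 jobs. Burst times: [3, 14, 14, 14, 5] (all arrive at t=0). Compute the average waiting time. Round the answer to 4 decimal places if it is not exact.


FCFS order (as given): [3, 14, 14, 14, 5]
Waiting times:
  Job 1: wait = 0
  Job 2: wait = 3
  Job 3: wait = 17
  Job 4: wait = 31
  Job 5: wait = 45
Sum of waiting times = 96
Average waiting time = 96/5 = 19.2

19.2


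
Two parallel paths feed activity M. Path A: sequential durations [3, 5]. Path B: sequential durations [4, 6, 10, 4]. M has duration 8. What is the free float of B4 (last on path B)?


ES(B4) = sum of predecessors on chain B = 20
EF(B4) = ES + duration = 20 + 4 = 24
Successor of B4 is M. ES(M) = max(sum(A), sum(B)) = max(8, 24) = 24
Free float = ES(successor) - EF(current) = 24 - 24 = 0

0


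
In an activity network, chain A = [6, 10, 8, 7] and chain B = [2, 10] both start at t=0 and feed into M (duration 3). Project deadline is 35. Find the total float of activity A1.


Forward pass: ES(A1) = sum of predecessors on chain A = 0
EF = ES + duration = 0 + 6 = 6
Backward pass: LF(M) = deadline = 35; LS(M) = 35 - 3 = 32
LF(A1) = LS(M) - sum(successors on chain A) = 32 - 25 = 7
LS = LF - duration = 7 - 6 = 1
Total float = LS - ES = 1 - 0 = 1

1


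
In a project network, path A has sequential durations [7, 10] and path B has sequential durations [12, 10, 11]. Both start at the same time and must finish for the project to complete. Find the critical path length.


Path A total = 7 + 10 = 17
Path B total = 12 + 10 + 11 = 33
Critical path = longest path = max(17, 33) = 33

33


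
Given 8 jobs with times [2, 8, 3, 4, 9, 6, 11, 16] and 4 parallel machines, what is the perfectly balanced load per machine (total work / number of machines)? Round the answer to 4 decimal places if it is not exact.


Total processing time = 2 + 8 + 3 + 4 + 9 + 6 + 11 + 16 = 59
Number of machines = 4
Ideal balanced load = 59 / 4 = 14.75

14.75


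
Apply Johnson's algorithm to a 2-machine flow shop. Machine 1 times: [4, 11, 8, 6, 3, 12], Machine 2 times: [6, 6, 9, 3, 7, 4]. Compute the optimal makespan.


Apply Johnson's rule:
  Group 1 (a <= b): [(5, 3, 7), (1, 4, 6), (3, 8, 9)]
  Group 2 (a > b): [(2, 11, 6), (6, 12, 4), (4, 6, 3)]
Optimal job order: [5, 1, 3, 2, 6, 4]
Schedule:
  Job 5: M1 done at 3, M2 done at 10
  Job 1: M1 done at 7, M2 done at 16
  Job 3: M1 done at 15, M2 done at 25
  Job 2: M1 done at 26, M2 done at 32
  Job 6: M1 done at 38, M2 done at 42
  Job 4: M1 done at 44, M2 done at 47
Makespan = 47

47


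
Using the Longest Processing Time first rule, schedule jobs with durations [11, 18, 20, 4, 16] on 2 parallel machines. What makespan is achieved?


Sort jobs in decreasing order (LPT): [20, 18, 16, 11, 4]
Assign each job to the least loaded machine:
  Machine 1: jobs [20, 11, 4], load = 35
  Machine 2: jobs [18, 16], load = 34
Makespan = max load = 35

35


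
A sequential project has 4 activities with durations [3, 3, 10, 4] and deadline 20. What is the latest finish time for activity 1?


LF(activity 1) = deadline - sum of successor durations
Successors: activities 2 through 4 with durations [3, 10, 4]
Sum of successor durations = 17
LF = 20 - 17 = 3

3


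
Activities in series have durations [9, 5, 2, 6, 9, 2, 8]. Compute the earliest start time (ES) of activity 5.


Activity 5 starts after activities 1 through 4 complete.
Predecessor durations: [9, 5, 2, 6]
ES = 9 + 5 + 2 + 6 = 22

22


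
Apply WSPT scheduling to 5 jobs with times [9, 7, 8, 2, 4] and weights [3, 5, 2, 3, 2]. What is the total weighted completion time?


Compute p/w ratios and sort ascending (WSPT): [(2, 3), (7, 5), (4, 2), (9, 3), (8, 2)]
Compute weighted completion times:
  Job (p=2,w=3): C=2, w*C=3*2=6
  Job (p=7,w=5): C=9, w*C=5*9=45
  Job (p=4,w=2): C=13, w*C=2*13=26
  Job (p=9,w=3): C=22, w*C=3*22=66
  Job (p=8,w=2): C=30, w*C=2*30=60
Total weighted completion time = 203

203


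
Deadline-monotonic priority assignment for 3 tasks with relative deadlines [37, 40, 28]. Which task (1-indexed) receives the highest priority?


Sort tasks by relative deadline (ascending):
  Task 3: deadline = 28
  Task 1: deadline = 37
  Task 2: deadline = 40
Priority order (highest first): [3, 1, 2]
Highest priority task = 3

3


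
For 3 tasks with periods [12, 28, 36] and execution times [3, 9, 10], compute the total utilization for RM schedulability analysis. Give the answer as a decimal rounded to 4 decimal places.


Compute individual utilizations (exact fractions):
  Task 1: C/T = 3/12 = 1/4 (approx. 0.25)
  Task 2: C/T = 9/28 (approx. 0.3214)
  Task 3: C/T = 10/36 = 5/18 (approx. 0.2778)
Total utilization U = 1/4 + 9/28 + 5/18 = 107/126
Rounded to 4 decimal places: U = 0.8492
RM (Liu & Layland) bound for 3 tasks = 0.779763; compare with U = 107/126 (approx. 0.849206)
bound < U <= 1, so the RM sufficient condition is not met (inconclusive; an exact test such as response-time analysis is needed).

0.8492


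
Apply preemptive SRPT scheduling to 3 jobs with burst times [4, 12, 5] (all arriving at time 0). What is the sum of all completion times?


Since all jobs arrive at t=0, SRPT equals SPT ordering.
SPT order: [4, 5, 12]
Completion times:
  Job 1: p=4, C=4
  Job 2: p=5, C=9
  Job 3: p=12, C=21
Total completion time = 4 + 9 + 21 = 34

34


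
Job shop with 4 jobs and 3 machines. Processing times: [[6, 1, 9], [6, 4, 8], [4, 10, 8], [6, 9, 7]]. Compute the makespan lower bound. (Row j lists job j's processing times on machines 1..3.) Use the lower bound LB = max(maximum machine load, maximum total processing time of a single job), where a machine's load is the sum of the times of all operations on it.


Machine loads:
  Machine 1: 6 + 6 + 4 + 6 = 22
  Machine 2: 1 + 4 + 10 + 9 = 24
  Machine 3: 9 + 8 + 8 + 7 = 32
Max machine load = 32
Job totals:
  Job 1: 16
  Job 2: 18
  Job 3: 22
  Job 4: 22
Max job total = 22
Lower bound = max(32, 22) = 32

32


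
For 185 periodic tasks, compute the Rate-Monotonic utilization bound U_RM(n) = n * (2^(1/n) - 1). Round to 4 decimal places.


Compute 2^(1/185) = 1.0037537693
Subtract 1: 1.0037537693 - 1 = 0.0037537693
Multiply by n: 185 * 0.0037537693 = 0.6944473205
Round to 4 dp: 0.6944

0.6944


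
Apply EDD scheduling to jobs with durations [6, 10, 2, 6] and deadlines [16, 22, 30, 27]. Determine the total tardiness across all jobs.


Sort by due date (EDD order): [(6, 16), (10, 22), (6, 27), (2, 30)]
Compute completion times and tardiness:
  Job 1: p=6, d=16, C=6, tardiness=max(0,6-16)=0
  Job 2: p=10, d=22, C=16, tardiness=max(0,16-22)=0
  Job 3: p=6, d=27, C=22, tardiness=max(0,22-27)=0
  Job 4: p=2, d=30, C=24, tardiness=max(0,24-30)=0
Total tardiness = 0

0


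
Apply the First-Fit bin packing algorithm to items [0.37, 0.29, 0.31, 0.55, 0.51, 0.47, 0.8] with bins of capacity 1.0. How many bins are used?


Place items sequentially using First-Fit:
  Item 0.37 -> new Bin 1
  Item 0.29 -> Bin 1 (now 0.66)
  Item 0.31 -> Bin 1 (now 0.97)
  Item 0.55 -> new Bin 2
  Item 0.51 -> new Bin 3
  Item 0.47 -> Bin 3 (now 0.98)
  Item 0.8 -> new Bin 4
Total bins used = 4

4


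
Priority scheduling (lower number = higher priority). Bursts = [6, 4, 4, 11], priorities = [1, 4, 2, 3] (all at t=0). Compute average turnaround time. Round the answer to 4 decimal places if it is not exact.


Sort by priority (ascending = highest first):
Order: [(1, 6), (2, 4), (3, 11), (4, 4)]
Completion times:
  Priority 1, burst=6, C=6
  Priority 2, burst=4, C=10
  Priority 3, burst=11, C=21
  Priority 4, burst=4, C=25
Average turnaround = 62/4 = 15.5

15.5


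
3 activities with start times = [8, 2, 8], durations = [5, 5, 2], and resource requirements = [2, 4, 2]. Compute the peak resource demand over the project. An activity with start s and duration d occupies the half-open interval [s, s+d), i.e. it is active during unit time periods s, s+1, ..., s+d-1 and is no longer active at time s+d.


Each activity i is active on [start_i, start_i + duration_i).
Compute total resource usage per time slot:
  t=0: active resources = [], total = 0
  t=1: active resources = [], total = 0
  t=2: active resources = [4], total = 4
  t=3: active resources = [4], total = 4
  t=4: active resources = [4], total = 4
  t=5: active resources = [4], total = 4
  t=6: active resources = [4], total = 4
  t=7: active resources = [], total = 0
  t=8: active resources = [2, 2], total = 4
  t=9: active resources = [2, 2], total = 4
  t=10: active resources = [2], total = 2
  t=11: active resources = [2], total = 2
  t=12: active resources = [2], total = 2
Peak resource demand = 4

4


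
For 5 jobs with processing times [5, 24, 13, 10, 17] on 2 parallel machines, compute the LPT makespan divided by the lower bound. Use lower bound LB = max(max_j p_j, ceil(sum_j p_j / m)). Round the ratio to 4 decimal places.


LPT order: [24, 17, 13, 10, 5]
Machine loads after assignment: [34, 35]
LPT makespan = 35
Lower bound = max(max_job, ceil(total/2)) = max(24, 35) = 35
Ratio = 35 / 35 = 1.0

1.0


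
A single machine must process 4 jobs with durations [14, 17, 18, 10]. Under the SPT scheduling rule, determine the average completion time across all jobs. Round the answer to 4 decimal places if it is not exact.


Sort jobs by processing time (SPT order): [10, 14, 17, 18]
Compute completion times sequentially:
  Job 1: processing = 10, completes at 10
  Job 2: processing = 14, completes at 24
  Job 3: processing = 17, completes at 41
  Job 4: processing = 18, completes at 59
Sum of completion times = 134
Average completion time = 134/4 = 33.5

33.5


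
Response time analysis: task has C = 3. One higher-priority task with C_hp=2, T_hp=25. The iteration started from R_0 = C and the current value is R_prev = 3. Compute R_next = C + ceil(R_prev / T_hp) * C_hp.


R_next = C + ceil(R_prev / T_hp) * C_hp
ceil(3 / 25) = ceil(0.12) = 1
Interference = 1 * 2 = 2
R_next = 3 + 2 = 5

5


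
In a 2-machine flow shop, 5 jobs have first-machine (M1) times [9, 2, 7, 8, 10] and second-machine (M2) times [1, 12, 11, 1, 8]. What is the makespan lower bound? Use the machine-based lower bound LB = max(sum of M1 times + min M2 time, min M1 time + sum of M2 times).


LB1 = sum(M1 times) + min(M2 times) = 36 + 1 = 37
LB2 = min(M1 times) + sum(M2 times) = 2 + 33 = 35
Lower bound = max(LB1, LB2) = max(37, 35) = 37

37


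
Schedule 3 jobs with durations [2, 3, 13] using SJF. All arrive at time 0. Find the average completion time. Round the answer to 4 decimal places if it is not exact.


SJF order (ascending): [2, 3, 13]
Completion times:
  Job 1: burst=2, C=2
  Job 2: burst=3, C=5
  Job 3: burst=13, C=18
Average completion = 25/3 = 8.3333

8.3333


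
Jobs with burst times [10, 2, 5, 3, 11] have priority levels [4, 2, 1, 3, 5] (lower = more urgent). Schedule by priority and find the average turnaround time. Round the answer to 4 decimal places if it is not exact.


Sort by priority (ascending = highest first):
Order: [(1, 5), (2, 2), (3, 3), (4, 10), (5, 11)]
Completion times:
  Priority 1, burst=5, C=5
  Priority 2, burst=2, C=7
  Priority 3, burst=3, C=10
  Priority 4, burst=10, C=20
  Priority 5, burst=11, C=31
Average turnaround = 73/5 = 14.6

14.6


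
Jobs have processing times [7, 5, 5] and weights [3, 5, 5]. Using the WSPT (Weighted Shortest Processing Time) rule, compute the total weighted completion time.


Compute p/w ratios and sort ascending (WSPT): [(5, 5), (5, 5), (7, 3)]
Compute weighted completion times:
  Job (p=5,w=5): C=5, w*C=5*5=25
  Job (p=5,w=5): C=10, w*C=5*10=50
  Job (p=7,w=3): C=17, w*C=3*17=51
Total weighted completion time = 126

126


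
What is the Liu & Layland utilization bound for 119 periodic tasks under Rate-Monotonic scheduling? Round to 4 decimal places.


Compute 2^(1/119) = 1.0058417632
Subtract 1: 1.0058417632 - 1 = 0.0058417632
Multiply by n: 119 * 0.0058417632 = 0.6951698208
Round to 4 dp: 0.6952

0.6952


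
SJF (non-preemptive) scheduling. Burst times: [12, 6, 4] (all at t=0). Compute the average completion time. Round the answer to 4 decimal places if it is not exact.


SJF order (ascending): [4, 6, 12]
Completion times:
  Job 1: burst=4, C=4
  Job 2: burst=6, C=10
  Job 3: burst=12, C=22
Average completion = 36/3 = 12.0

12.0


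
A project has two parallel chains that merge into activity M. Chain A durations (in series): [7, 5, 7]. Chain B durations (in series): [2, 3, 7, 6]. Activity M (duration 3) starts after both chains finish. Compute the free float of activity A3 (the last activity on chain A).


ES(A3) = sum of predecessors on chain A = 12
EF(A3) = ES + duration = 12 + 7 = 19
Successor of A3 is M. ES(M) = max(sum(A), sum(B)) = max(19, 18) = 19
Free float = ES(successor) - EF(current) = 19 - 19 = 0

0


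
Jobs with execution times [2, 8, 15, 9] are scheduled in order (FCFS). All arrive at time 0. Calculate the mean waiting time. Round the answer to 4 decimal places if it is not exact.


FCFS order (as given): [2, 8, 15, 9]
Waiting times:
  Job 1: wait = 0
  Job 2: wait = 2
  Job 3: wait = 10
  Job 4: wait = 25
Sum of waiting times = 37
Average waiting time = 37/4 = 9.25

9.25


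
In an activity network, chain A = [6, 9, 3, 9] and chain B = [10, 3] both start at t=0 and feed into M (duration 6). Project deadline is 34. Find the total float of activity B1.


Forward pass: ES(B1) = sum of predecessors on chain B = 0
EF = ES + duration = 0 + 10 = 10
Backward pass: LF(M) = deadline = 34; LS(M) = 34 - 6 = 28
LF(B1) = LS(M) - sum(successors on chain B) = 28 - 3 = 25
LS = LF - duration = 25 - 10 = 15
Total float = LS - ES = 15 - 0 = 15

15


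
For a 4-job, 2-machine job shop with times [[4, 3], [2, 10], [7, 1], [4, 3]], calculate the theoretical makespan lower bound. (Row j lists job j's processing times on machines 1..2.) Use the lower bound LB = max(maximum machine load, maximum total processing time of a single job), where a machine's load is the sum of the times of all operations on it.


Machine loads:
  Machine 1: 4 + 2 + 7 + 4 = 17
  Machine 2: 3 + 10 + 1 + 3 = 17
Max machine load = 17
Job totals:
  Job 1: 7
  Job 2: 12
  Job 3: 8
  Job 4: 7
Max job total = 12
Lower bound = max(17, 12) = 17

17


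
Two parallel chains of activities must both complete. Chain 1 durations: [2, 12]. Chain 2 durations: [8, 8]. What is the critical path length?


Path A total = 2 + 12 = 14
Path B total = 8 + 8 = 16
Critical path = longest path = max(14, 16) = 16

16


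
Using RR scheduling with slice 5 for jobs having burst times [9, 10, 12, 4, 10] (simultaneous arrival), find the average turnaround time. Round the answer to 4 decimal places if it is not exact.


Time quantum = 5
Execution trace:
  J1 runs 5 units, time = 5
  J2 runs 5 units, time = 10
  J3 runs 5 units, time = 15
  J4 runs 4 units, time = 19
  J5 runs 5 units, time = 24
  J1 runs 4 units, time = 28
  J2 runs 5 units, time = 33
  J3 runs 5 units, time = 38
  J5 runs 5 units, time = 43
  J3 runs 2 units, time = 45
Finish times: [28, 33, 45, 19, 43]
Average turnaround = 168/5 = 33.6

33.6


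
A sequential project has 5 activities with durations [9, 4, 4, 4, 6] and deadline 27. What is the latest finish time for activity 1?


LF(activity 1) = deadline - sum of successor durations
Successors: activities 2 through 5 with durations [4, 4, 4, 6]
Sum of successor durations = 18
LF = 27 - 18 = 9

9


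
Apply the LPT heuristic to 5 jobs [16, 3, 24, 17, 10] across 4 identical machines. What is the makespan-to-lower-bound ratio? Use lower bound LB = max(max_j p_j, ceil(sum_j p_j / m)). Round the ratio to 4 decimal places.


LPT order: [24, 17, 16, 10, 3]
Machine loads after assignment: [24, 17, 16, 13]
LPT makespan = 24
Lower bound = max(max_job, ceil(total/4)) = max(24, 18) = 24
Ratio = 24 / 24 = 1.0

1.0


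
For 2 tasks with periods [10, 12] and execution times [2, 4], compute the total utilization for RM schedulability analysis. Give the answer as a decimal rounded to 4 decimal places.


Compute individual utilizations (exact fractions):
  Task 1: C/T = 2/10 = 1/5 (approx. 0.2)
  Task 2: C/T = 4/12 = 1/3 (approx. 0.3333)
Total utilization U = 1/5 + 1/3 = 8/15
Rounded to 4 decimal places: U = 0.5333
RM (Liu & Layland) bound for 2 tasks = 0.828427; compare with U = 8/15 (approx. 0.533333)
U <= bound, so schedulable by RM sufficient condition.

0.5333


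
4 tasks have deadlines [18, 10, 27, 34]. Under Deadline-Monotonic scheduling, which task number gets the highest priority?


Sort tasks by relative deadline (ascending):
  Task 2: deadline = 10
  Task 1: deadline = 18
  Task 3: deadline = 27
  Task 4: deadline = 34
Priority order (highest first): [2, 1, 3, 4]
Highest priority task = 2

2


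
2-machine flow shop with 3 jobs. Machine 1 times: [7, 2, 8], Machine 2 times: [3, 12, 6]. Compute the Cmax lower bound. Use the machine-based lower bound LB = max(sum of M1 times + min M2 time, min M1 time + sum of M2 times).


LB1 = sum(M1 times) + min(M2 times) = 17 + 3 = 20
LB2 = min(M1 times) + sum(M2 times) = 2 + 21 = 23
Lower bound = max(LB1, LB2) = max(20, 23) = 23

23


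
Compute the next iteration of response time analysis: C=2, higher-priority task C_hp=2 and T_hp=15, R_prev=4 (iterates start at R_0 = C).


R_next = C + ceil(R_prev / T_hp) * C_hp
ceil(4 / 15) = ceil(0.2667) = 1
Interference = 1 * 2 = 2
R_next = 2 + 2 = 4
R_next = R_prev, so the iteration has converged (response time = 4).

4


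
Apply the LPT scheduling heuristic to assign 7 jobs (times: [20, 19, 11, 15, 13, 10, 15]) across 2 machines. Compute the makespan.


Sort jobs in decreasing order (LPT): [20, 19, 15, 15, 13, 11, 10]
Assign each job to the least loaded machine:
  Machine 1: jobs [20, 15, 11, 10], load = 56
  Machine 2: jobs [19, 15, 13], load = 47
Makespan = max load = 56

56


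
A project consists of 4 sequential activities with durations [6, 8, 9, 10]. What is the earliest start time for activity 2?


Activity 2 starts after activities 1 through 1 complete.
Predecessor durations: [6]
ES = 6 = 6

6


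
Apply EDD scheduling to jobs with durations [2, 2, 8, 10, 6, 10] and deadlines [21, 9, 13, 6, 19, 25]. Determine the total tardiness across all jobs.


Sort by due date (EDD order): [(10, 6), (2, 9), (8, 13), (6, 19), (2, 21), (10, 25)]
Compute completion times and tardiness:
  Job 1: p=10, d=6, C=10, tardiness=max(0,10-6)=4
  Job 2: p=2, d=9, C=12, tardiness=max(0,12-9)=3
  Job 3: p=8, d=13, C=20, tardiness=max(0,20-13)=7
  Job 4: p=6, d=19, C=26, tardiness=max(0,26-19)=7
  Job 5: p=2, d=21, C=28, tardiness=max(0,28-21)=7
  Job 6: p=10, d=25, C=38, tardiness=max(0,38-25)=13
Total tardiness = 41

41


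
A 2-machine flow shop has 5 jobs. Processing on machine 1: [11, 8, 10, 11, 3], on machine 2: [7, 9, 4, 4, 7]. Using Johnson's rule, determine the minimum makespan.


Apply Johnson's rule:
  Group 1 (a <= b): [(5, 3, 7), (2, 8, 9)]
  Group 2 (a > b): [(1, 11, 7), (3, 10, 4), (4, 11, 4)]
Optimal job order: [5, 2, 1, 3, 4]
Schedule:
  Job 5: M1 done at 3, M2 done at 10
  Job 2: M1 done at 11, M2 done at 20
  Job 1: M1 done at 22, M2 done at 29
  Job 3: M1 done at 32, M2 done at 36
  Job 4: M1 done at 43, M2 done at 47
Makespan = 47

47


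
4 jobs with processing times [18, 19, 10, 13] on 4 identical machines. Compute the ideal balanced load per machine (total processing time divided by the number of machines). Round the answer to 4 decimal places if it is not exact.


Total processing time = 18 + 19 + 10 + 13 = 60
Number of machines = 4
Ideal balanced load = 60 / 4 = 15.0

15.0


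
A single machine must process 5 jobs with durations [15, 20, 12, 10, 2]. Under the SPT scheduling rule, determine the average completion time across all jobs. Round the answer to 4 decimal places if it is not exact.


Sort jobs by processing time (SPT order): [2, 10, 12, 15, 20]
Compute completion times sequentially:
  Job 1: processing = 2, completes at 2
  Job 2: processing = 10, completes at 12
  Job 3: processing = 12, completes at 24
  Job 4: processing = 15, completes at 39
  Job 5: processing = 20, completes at 59
Sum of completion times = 136
Average completion time = 136/5 = 27.2

27.2


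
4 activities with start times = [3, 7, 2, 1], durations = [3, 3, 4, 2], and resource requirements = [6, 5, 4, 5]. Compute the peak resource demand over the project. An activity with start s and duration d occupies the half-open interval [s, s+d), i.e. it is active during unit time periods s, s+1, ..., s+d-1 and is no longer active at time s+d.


Each activity i is active on [start_i, start_i + duration_i).
Compute total resource usage per time slot:
  t=0: active resources = [], total = 0
  t=1: active resources = [5], total = 5
  t=2: active resources = [4, 5], total = 9
  t=3: active resources = [6, 4], total = 10
  t=4: active resources = [6, 4], total = 10
  t=5: active resources = [6, 4], total = 10
  t=6: active resources = [], total = 0
  t=7: active resources = [5], total = 5
  t=8: active resources = [5], total = 5
  t=9: active resources = [5], total = 5
Peak resource demand = 10

10


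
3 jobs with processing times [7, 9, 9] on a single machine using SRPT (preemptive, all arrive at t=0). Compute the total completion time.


Since all jobs arrive at t=0, SRPT equals SPT ordering.
SPT order: [7, 9, 9]
Completion times:
  Job 1: p=7, C=7
  Job 2: p=9, C=16
  Job 3: p=9, C=25
Total completion time = 7 + 16 + 25 = 48

48


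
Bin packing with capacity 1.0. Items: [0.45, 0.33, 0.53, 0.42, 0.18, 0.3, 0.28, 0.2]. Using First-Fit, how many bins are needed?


Place items sequentially using First-Fit:
  Item 0.45 -> new Bin 1
  Item 0.33 -> Bin 1 (now 0.78)
  Item 0.53 -> new Bin 2
  Item 0.42 -> Bin 2 (now 0.95)
  Item 0.18 -> Bin 1 (now 0.96)
  Item 0.3 -> new Bin 3
  Item 0.28 -> Bin 3 (now 0.58)
  Item 0.2 -> Bin 3 (now 0.78)
Total bins used = 3

3


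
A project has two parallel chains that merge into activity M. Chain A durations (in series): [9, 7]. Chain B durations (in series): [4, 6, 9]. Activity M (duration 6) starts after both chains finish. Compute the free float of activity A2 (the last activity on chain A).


ES(A2) = sum of predecessors on chain A = 9
EF(A2) = ES + duration = 9 + 7 = 16
Successor of A2 is M. ES(M) = max(sum(A), sum(B)) = max(16, 19) = 19
Free float = ES(successor) - EF(current) = 19 - 16 = 3

3


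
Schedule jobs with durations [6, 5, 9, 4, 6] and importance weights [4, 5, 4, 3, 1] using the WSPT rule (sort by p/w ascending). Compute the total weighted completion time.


Compute p/w ratios and sort ascending (WSPT): [(5, 5), (4, 3), (6, 4), (9, 4), (6, 1)]
Compute weighted completion times:
  Job (p=5,w=5): C=5, w*C=5*5=25
  Job (p=4,w=3): C=9, w*C=3*9=27
  Job (p=6,w=4): C=15, w*C=4*15=60
  Job (p=9,w=4): C=24, w*C=4*24=96
  Job (p=6,w=1): C=30, w*C=1*30=30
Total weighted completion time = 238

238


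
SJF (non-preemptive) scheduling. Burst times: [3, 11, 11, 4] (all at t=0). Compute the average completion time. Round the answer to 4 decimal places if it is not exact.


SJF order (ascending): [3, 4, 11, 11]
Completion times:
  Job 1: burst=3, C=3
  Job 2: burst=4, C=7
  Job 3: burst=11, C=18
  Job 4: burst=11, C=29
Average completion = 57/4 = 14.25

14.25


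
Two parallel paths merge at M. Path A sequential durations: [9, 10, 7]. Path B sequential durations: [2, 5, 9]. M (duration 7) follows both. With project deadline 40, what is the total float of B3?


Forward pass: ES(B3) = sum of predecessors on chain B = 7
EF = ES + duration = 7 + 9 = 16
Backward pass: LF(M) = deadline = 40; LS(M) = 40 - 7 = 33
LF(B3) = LS(M) - sum(successors on chain B) = 33 - 0 = 33
LS = LF - duration = 33 - 9 = 24
Total float = LS - ES = 24 - 7 = 17

17


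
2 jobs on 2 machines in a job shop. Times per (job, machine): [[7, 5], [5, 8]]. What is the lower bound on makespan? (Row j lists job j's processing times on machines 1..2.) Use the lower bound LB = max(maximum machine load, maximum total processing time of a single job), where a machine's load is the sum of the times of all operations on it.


Machine loads:
  Machine 1: 7 + 5 = 12
  Machine 2: 5 + 8 = 13
Max machine load = 13
Job totals:
  Job 1: 12
  Job 2: 13
Max job total = 13
Lower bound = max(13, 13) = 13

13


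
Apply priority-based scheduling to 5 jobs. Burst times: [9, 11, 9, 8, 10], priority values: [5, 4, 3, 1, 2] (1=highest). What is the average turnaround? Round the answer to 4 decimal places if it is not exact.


Sort by priority (ascending = highest first):
Order: [(1, 8), (2, 10), (3, 9), (4, 11), (5, 9)]
Completion times:
  Priority 1, burst=8, C=8
  Priority 2, burst=10, C=18
  Priority 3, burst=9, C=27
  Priority 4, burst=11, C=38
  Priority 5, burst=9, C=47
Average turnaround = 138/5 = 27.6

27.6


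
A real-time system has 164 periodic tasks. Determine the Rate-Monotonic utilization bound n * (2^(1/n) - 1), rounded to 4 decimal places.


Compute 2^(1/164) = 1.0042354515
Subtract 1: 1.0042354515 - 1 = 0.0042354515
Multiply by n: 164 * 0.0042354515 = 0.6946140460
Round to 4 dp: 0.6946

0.6946


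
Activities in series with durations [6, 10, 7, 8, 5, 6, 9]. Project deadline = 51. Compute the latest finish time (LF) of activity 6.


LF(activity 6) = deadline - sum of successor durations
Successors: activities 7 through 7 with durations [9]
Sum of successor durations = 9
LF = 51 - 9 = 42

42


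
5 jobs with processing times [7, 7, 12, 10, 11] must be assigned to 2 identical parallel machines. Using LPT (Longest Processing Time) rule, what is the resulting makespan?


Sort jobs in decreasing order (LPT): [12, 11, 10, 7, 7]
Assign each job to the least loaded machine:
  Machine 1: jobs [12, 7, 7], load = 26
  Machine 2: jobs [11, 10], load = 21
Makespan = max load = 26

26


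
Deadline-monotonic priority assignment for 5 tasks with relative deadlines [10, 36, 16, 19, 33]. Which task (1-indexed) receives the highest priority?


Sort tasks by relative deadline (ascending):
  Task 1: deadline = 10
  Task 3: deadline = 16
  Task 4: deadline = 19
  Task 5: deadline = 33
  Task 2: deadline = 36
Priority order (highest first): [1, 3, 4, 5, 2]
Highest priority task = 1

1


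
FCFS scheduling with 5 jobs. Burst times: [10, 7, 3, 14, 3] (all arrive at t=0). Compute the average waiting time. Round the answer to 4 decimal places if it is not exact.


FCFS order (as given): [10, 7, 3, 14, 3]
Waiting times:
  Job 1: wait = 0
  Job 2: wait = 10
  Job 3: wait = 17
  Job 4: wait = 20
  Job 5: wait = 34
Sum of waiting times = 81
Average waiting time = 81/5 = 16.2

16.2


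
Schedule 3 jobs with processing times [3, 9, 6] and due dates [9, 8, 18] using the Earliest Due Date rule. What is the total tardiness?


Sort by due date (EDD order): [(9, 8), (3, 9), (6, 18)]
Compute completion times and tardiness:
  Job 1: p=9, d=8, C=9, tardiness=max(0,9-8)=1
  Job 2: p=3, d=9, C=12, tardiness=max(0,12-9)=3
  Job 3: p=6, d=18, C=18, tardiness=max(0,18-18)=0
Total tardiness = 4

4


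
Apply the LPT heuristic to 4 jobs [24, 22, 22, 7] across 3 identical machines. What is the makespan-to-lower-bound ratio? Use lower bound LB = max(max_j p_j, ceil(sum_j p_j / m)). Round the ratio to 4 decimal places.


LPT order: [24, 22, 22, 7]
Machine loads after assignment: [24, 29, 22]
LPT makespan = 29
Lower bound = max(max_job, ceil(total/3)) = max(24, 25) = 25
Ratio = 29 / 25 = 1.16

1.16


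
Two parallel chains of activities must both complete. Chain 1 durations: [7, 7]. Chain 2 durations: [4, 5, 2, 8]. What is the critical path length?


Path A total = 7 + 7 = 14
Path B total = 4 + 5 + 2 + 8 = 19
Critical path = longest path = max(14, 19) = 19

19


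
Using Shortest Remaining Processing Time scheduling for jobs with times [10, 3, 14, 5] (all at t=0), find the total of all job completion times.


Since all jobs arrive at t=0, SRPT equals SPT ordering.
SPT order: [3, 5, 10, 14]
Completion times:
  Job 1: p=3, C=3
  Job 2: p=5, C=8
  Job 3: p=10, C=18
  Job 4: p=14, C=32
Total completion time = 3 + 8 + 18 + 32 = 61

61


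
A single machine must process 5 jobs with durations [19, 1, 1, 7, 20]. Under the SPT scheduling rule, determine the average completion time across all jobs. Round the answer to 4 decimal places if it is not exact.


Sort jobs by processing time (SPT order): [1, 1, 7, 19, 20]
Compute completion times sequentially:
  Job 1: processing = 1, completes at 1
  Job 2: processing = 1, completes at 2
  Job 3: processing = 7, completes at 9
  Job 4: processing = 19, completes at 28
  Job 5: processing = 20, completes at 48
Sum of completion times = 88
Average completion time = 88/5 = 17.6

17.6


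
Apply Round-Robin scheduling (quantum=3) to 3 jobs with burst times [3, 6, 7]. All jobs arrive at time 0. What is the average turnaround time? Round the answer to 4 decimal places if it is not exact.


Time quantum = 3
Execution trace:
  J1 runs 3 units, time = 3
  J2 runs 3 units, time = 6
  J3 runs 3 units, time = 9
  J2 runs 3 units, time = 12
  J3 runs 3 units, time = 15
  J3 runs 1 units, time = 16
Finish times: [3, 12, 16]
Average turnaround = 31/3 = 10.3333

10.3333


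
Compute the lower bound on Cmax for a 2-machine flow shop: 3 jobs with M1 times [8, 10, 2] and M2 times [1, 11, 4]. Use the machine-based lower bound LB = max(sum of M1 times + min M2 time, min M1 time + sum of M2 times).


LB1 = sum(M1 times) + min(M2 times) = 20 + 1 = 21
LB2 = min(M1 times) + sum(M2 times) = 2 + 16 = 18
Lower bound = max(LB1, LB2) = max(21, 18) = 21

21


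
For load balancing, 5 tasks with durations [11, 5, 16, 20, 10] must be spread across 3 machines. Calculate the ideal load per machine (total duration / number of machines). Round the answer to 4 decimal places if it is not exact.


Total processing time = 11 + 5 + 16 + 20 + 10 = 62
Number of machines = 3
Ideal balanced load = 62 / 3 = 20.6667

20.6667


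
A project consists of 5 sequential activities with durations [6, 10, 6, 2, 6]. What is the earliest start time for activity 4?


Activity 4 starts after activities 1 through 3 complete.
Predecessor durations: [6, 10, 6]
ES = 6 + 10 + 6 = 22

22


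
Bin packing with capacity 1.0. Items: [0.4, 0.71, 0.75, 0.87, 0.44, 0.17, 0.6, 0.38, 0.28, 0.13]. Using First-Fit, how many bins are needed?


Place items sequentially using First-Fit:
  Item 0.4 -> new Bin 1
  Item 0.71 -> new Bin 2
  Item 0.75 -> new Bin 3
  Item 0.87 -> new Bin 4
  Item 0.44 -> Bin 1 (now 0.84)
  Item 0.17 -> Bin 2 (now 0.88)
  Item 0.6 -> new Bin 5
  Item 0.38 -> Bin 5 (now 0.98)
  Item 0.28 -> new Bin 6
  Item 0.13 -> Bin 1 (now 0.97)
Total bins used = 6

6


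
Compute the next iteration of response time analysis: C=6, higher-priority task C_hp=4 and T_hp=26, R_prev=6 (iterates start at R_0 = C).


R_next = C + ceil(R_prev / T_hp) * C_hp
ceil(6 / 26) = ceil(0.2308) = 1
Interference = 1 * 4 = 4
R_next = 6 + 4 = 10

10


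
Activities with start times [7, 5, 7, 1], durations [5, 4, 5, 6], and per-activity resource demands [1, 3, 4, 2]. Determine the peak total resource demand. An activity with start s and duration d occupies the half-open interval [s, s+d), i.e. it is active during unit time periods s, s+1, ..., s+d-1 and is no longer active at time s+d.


Each activity i is active on [start_i, start_i + duration_i).
Compute total resource usage per time slot:
  t=0: active resources = [], total = 0
  t=1: active resources = [2], total = 2
  t=2: active resources = [2], total = 2
  t=3: active resources = [2], total = 2
  t=4: active resources = [2], total = 2
  t=5: active resources = [3, 2], total = 5
  t=6: active resources = [3, 2], total = 5
  t=7: active resources = [1, 3, 4], total = 8
  t=8: active resources = [1, 3, 4], total = 8
  t=9: active resources = [1, 4], total = 5
  t=10: active resources = [1, 4], total = 5
  t=11: active resources = [1, 4], total = 5
Peak resource demand = 8

8


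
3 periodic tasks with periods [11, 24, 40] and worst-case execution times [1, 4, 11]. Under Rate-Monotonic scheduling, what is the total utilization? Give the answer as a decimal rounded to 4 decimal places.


Compute individual utilizations (exact fractions):
  Task 1: C/T = 1/11 (approx. 0.0909)
  Task 2: C/T = 4/24 = 1/6 (approx. 0.1667)
  Task 3: C/T = 11/40 (approx. 0.275)
Total utilization U = 1/11 + 1/6 + 11/40 = 703/1320
Rounded to 4 decimal places: U = 0.5326
RM (Liu & Layland) bound for 3 tasks = 0.779763; compare with U = 703/1320 (approx. 0.532576)
U <= bound, so schedulable by RM sufficient condition.

0.5326


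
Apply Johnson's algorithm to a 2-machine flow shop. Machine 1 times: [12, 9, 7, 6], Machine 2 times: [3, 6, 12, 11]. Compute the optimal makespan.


Apply Johnson's rule:
  Group 1 (a <= b): [(4, 6, 11), (3, 7, 12)]
  Group 2 (a > b): [(2, 9, 6), (1, 12, 3)]
Optimal job order: [4, 3, 2, 1]
Schedule:
  Job 4: M1 done at 6, M2 done at 17
  Job 3: M1 done at 13, M2 done at 29
  Job 2: M1 done at 22, M2 done at 35
  Job 1: M1 done at 34, M2 done at 38
Makespan = 38

38


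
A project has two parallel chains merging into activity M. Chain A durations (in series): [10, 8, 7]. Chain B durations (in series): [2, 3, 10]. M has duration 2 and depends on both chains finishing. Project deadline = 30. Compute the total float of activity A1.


Forward pass: ES(A1) = sum of predecessors on chain A = 0
EF = ES + duration = 0 + 10 = 10
Backward pass: LF(M) = deadline = 30; LS(M) = 30 - 2 = 28
LF(A1) = LS(M) - sum(successors on chain A) = 28 - 15 = 13
LS = LF - duration = 13 - 10 = 3
Total float = LS - ES = 3 - 0 = 3

3


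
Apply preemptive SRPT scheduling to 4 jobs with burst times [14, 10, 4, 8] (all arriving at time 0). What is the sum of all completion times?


Since all jobs arrive at t=0, SRPT equals SPT ordering.
SPT order: [4, 8, 10, 14]
Completion times:
  Job 1: p=4, C=4
  Job 2: p=8, C=12
  Job 3: p=10, C=22
  Job 4: p=14, C=36
Total completion time = 4 + 12 + 22 + 36 = 74

74


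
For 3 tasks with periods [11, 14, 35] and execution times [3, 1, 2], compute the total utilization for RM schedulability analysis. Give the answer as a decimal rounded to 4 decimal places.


Compute individual utilizations (exact fractions):
  Task 1: C/T = 3/11 (approx. 0.2727)
  Task 2: C/T = 1/14 (approx. 0.0714)
  Task 3: C/T = 2/35 (approx. 0.0571)
Total utilization U = 3/11 + 1/14 + 2/35 = 309/770
Rounded to 4 decimal places: U = 0.4013
RM (Liu & Layland) bound for 3 tasks = 0.779763; compare with U = 309/770 (approx. 0.401299)
U <= bound, so schedulable by RM sufficient condition.

0.4013


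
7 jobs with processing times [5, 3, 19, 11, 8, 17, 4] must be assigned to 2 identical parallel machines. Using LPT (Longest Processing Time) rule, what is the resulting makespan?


Sort jobs in decreasing order (LPT): [19, 17, 11, 8, 5, 4, 3]
Assign each job to the least loaded machine:
  Machine 1: jobs [19, 8, 5, 3], load = 35
  Machine 2: jobs [17, 11, 4], load = 32
Makespan = max load = 35

35


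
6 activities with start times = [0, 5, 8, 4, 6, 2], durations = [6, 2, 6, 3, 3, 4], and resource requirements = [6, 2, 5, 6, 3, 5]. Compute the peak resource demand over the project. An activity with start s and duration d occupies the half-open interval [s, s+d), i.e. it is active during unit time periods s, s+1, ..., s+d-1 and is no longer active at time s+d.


Each activity i is active on [start_i, start_i + duration_i).
Compute total resource usage per time slot:
  t=0: active resources = [6], total = 6
  t=1: active resources = [6], total = 6
  t=2: active resources = [6, 5], total = 11
  t=3: active resources = [6, 5], total = 11
  t=4: active resources = [6, 6, 5], total = 17
  t=5: active resources = [6, 2, 6, 5], total = 19
  t=6: active resources = [2, 6, 3], total = 11
  t=7: active resources = [3], total = 3
  t=8: active resources = [5, 3], total = 8
  t=9: active resources = [5], total = 5
  t=10: active resources = [5], total = 5
  t=11: active resources = [5], total = 5
  t=12: active resources = [5], total = 5
  t=13: active resources = [5], total = 5
Peak resource demand = 19

19


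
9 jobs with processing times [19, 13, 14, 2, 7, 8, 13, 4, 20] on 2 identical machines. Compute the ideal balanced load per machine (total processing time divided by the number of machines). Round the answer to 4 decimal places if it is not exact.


Total processing time = 19 + 13 + 14 + 2 + 7 + 8 + 13 + 4 + 20 = 100
Number of machines = 2
Ideal balanced load = 100 / 2 = 50.0

50.0


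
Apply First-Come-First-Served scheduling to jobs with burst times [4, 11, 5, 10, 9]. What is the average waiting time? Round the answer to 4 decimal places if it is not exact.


FCFS order (as given): [4, 11, 5, 10, 9]
Waiting times:
  Job 1: wait = 0
  Job 2: wait = 4
  Job 3: wait = 15
  Job 4: wait = 20
  Job 5: wait = 30
Sum of waiting times = 69
Average waiting time = 69/5 = 13.8

13.8


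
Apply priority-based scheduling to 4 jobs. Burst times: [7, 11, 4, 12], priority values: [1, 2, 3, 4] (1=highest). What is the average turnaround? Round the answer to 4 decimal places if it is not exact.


Sort by priority (ascending = highest first):
Order: [(1, 7), (2, 11), (3, 4), (4, 12)]
Completion times:
  Priority 1, burst=7, C=7
  Priority 2, burst=11, C=18
  Priority 3, burst=4, C=22
  Priority 4, burst=12, C=34
Average turnaround = 81/4 = 20.25

20.25


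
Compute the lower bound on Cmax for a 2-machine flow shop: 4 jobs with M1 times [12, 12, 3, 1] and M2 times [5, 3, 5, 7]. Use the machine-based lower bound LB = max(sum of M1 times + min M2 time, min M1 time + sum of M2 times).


LB1 = sum(M1 times) + min(M2 times) = 28 + 3 = 31
LB2 = min(M1 times) + sum(M2 times) = 1 + 20 = 21
Lower bound = max(LB1, LB2) = max(31, 21) = 31

31


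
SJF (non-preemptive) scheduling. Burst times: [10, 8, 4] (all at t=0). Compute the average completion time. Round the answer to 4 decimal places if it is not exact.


SJF order (ascending): [4, 8, 10]
Completion times:
  Job 1: burst=4, C=4
  Job 2: burst=8, C=12
  Job 3: burst=10, C=22
Average completion = 38/3 = 12.6667

12.6667


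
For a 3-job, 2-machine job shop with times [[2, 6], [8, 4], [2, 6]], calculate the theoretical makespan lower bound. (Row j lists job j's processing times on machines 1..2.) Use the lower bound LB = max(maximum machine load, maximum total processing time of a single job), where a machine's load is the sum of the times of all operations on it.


Machine loads:
  Machine 1: 2 + 8 + 2 = 12
  Machine 2: 6 + 4 + 6 = 16
Max machine load = 16
Job totals:
  Job 1: 8
  Job 2: 12
  Job 3: 8
Max job total = 12
Lower bound = max(16, 12) = 16

16


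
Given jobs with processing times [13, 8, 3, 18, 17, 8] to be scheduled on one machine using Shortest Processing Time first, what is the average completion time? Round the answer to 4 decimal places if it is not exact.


Sort jobs by processing time (SPT order): [3, 8, 8, 13, 17, 18]
Compute completion times sequentially:
  Job 1: processing = 3, completes at 3
  Job 2: processing = 8, completes at 11
  Job 3: processing = 8, completes at 19
  Job 4: processing = 13, completes at 32
  Job 5: processing = 17, completes at 49
  Job 6: processing = 18, completes at 67
Sum of completion times = 181
Average completion time = 181/6 = 30.1667

30.1667


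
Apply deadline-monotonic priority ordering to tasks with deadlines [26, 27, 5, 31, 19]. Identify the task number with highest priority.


Sort tasks by relative deadline (ascending):
  Task 3: deadline = 5
  Task 5: deadline = 19
  Task 1: deadline = 26
  Task 2: deadline = 27
  Task 4: deadline = 31
Priority order (highest first): [3, 5, 1, 2, 4]
Highest priority task = 3

3


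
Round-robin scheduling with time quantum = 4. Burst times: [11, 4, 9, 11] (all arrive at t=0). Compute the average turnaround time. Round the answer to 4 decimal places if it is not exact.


Time quantum = 4
Execution trace:
  J1 runs 4 units, time = 4
  J2 runs 4 units, time = 8
  J3 runs 4 units, time = 12
  J4 runs 4 units, time = 16
  J1 runs 4 units, time = 20
  J3 runs 4 units, time = 24
  J4 runs 4 units, time = 28
  J1 runs 3 units, time = 31
  J3 runs 1 units, time = 32
  J4 runs 3 units, time = 35
Finish times: [31, 8, 32, 35]
Average turnaround = 106/4 = 26.5

26.5
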